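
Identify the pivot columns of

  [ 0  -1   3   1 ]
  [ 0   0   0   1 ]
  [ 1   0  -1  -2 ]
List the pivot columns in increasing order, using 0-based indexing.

R1 <-> R3
R2 <-> R3
R2 -> -1·R2
R2 -> R2 + R3
R1 -> R1 + 2·R3
Pivot columns are the columns containing a leading 1.

0, 1, 3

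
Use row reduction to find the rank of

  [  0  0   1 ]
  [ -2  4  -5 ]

ρ1 <=> ρ2
  [ -2  4  -5 ]
  [  0  0   1 ]
ρ1 -> -1/2·ρ1
  [ 1  -2  5/2 ]
  [ 0   0    1 ]
ρ1 -> ρ1 − 5/2·ρ2
  [ 1  -2  0 ]
  [ 0   0  1 ]
The reduced form has 2 nonzero rows.

rank = 2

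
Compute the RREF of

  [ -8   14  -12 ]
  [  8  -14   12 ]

[[1, -7/4, 3/2], [0, 0, 0]]

R1 := -1/8·R1
  [ 1  -7/4  3/2 ]
  [ 8   -14   12 ]
R2 := R2 − 8·R1
  [ 1  -7/4  3/2 ]
  [ 0     0    0 ]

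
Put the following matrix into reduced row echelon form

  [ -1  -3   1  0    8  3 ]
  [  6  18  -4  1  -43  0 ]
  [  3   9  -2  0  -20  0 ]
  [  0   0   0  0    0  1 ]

ρ1 -> -1·ρ1
  [ 1   3  -1  0   -8  -3 ]
  [ 6  18  -4  1  -43   0 ]
  [ 3   9  -2  0  -20   0 ]
  [ 0   0   0  0    0   1 ]
ρ2 -> ρ2 − 6·ρ1
  [ 1  3  -1  0   -8  -3 ]
  [ 0  0   2  1    5  18 ]
  [ 3  9  -2  0  -20   0 ]
  [ 0  0   0  0    0   1 ]
ρ3 -> ρ3 − 3·ρ1
  [ 1  3  -1  0  -8  -3 ]
  [ 0  0   2  1   5  18 ]
  [ 0  0   1  0   4   9 ]
  [ 0  0   0  0   0   1 ]
ρ2 -> 1/2·ρ2
  [ 1  3  -1    0   -8  -3 ]
  [ 0  0   1  1/2  5/2   9 ]
  [ 0  0   1    0    4   9 ]
  [ 0  0   0    0    0   1 ]
ρ3 -> ρ3 − ρ2
  [ 1  3  -1     0   -8  -3 ]
  [ 0  0   1   1/2  5/2   9 ]
  [ 0  0   0  -1/2  3/2   0 ]
  [ 0  0   0     0    0   1 ]
ρ3 -> -2·ρ3
  [ 1  3  -1    0   -8  -3 ]
  [ 0  0   1  1/2  5/2   9 ]
  [ 0  0   0    1   -3   0 ]
  [ 0  0   0    0    0   1 ]
ρ2 -> ρ2 − 9·ρ4
  [ 1  3  -1    0   -8  -3 ]
  [ 0  0   1  1/2  5/2   0 ]
  [ 0  0   0    1   -3   0 ]
  [ 0  0   0    0    0   1 ]
ρ1 -> ρ1 + 3·ρ4
  [ 1  3  -1    0   -8  0 ]
  [ 0  0   1  1/2  5/2  0 ]
  [ 0  0   0    1   -3  0 ]
  [ 0  0   0    0    0  1 ]
ρ2 -> ρ2 − 1/2·ρ3
  [ 1  3  -1  0  -8  0 ]
  [ 0  0   1  0   4  0 ]
  [ 0  0   0  1  -3  0 ]
  [ 0  0   0  0   0  1 ]
ρ1 -> ρ1 + ρ2
  [ 1  3  0  0  -4  0 ]
  [ 0  0  1  0   4  0 ]
  [ 0  0  0  1  -3  0 ]
  [ 0  0  0  0   0  1 ]

[[1, 3, 0, 0, -4, 0], [0, 0, 1, 0, 4, 0], [0, 0, 0, 1, -3, 0], [0, 0, 0, 0, 0, 1]]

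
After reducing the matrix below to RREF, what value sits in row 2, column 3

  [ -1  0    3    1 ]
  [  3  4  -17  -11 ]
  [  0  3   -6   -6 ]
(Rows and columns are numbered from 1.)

-2

R1 := -1·R1
  [ 1  0   -3   -1 ]
  [ 3  4  -17  -11 ]
  [ 0  3   -6   -6 ]
R2 := R2 − 3·R1
  [ 1  0  -3  -1 ]
  [ 0  4  -8  -8 ]
  [ 0  3  -6  -6 ]
R2 := 1/4·R2
  [ 1  0  -3  -1 ]
  [ 0  1  -2  -2 ]
  [ 0  3  -6  -6 ]
R3 := R3 − 3·R2
  [ 1  0  -3  -1 ]
  [ 0  1  -2  -2 ]
  [ 0  0   0   0 ]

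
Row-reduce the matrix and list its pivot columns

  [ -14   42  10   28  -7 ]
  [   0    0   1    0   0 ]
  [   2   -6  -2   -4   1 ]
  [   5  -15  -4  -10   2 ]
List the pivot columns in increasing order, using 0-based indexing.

0, 2, 4

r1 := -1/14·r1
  [ 1   -3  -5/7   -2  1/2 ]
  [ 0    0     1    0    0 ]
  [ 2   -6    -2   -4    1 ]
  [ 5  -15    -4  -10    2 ]
r3 := r3 − 2·r1
  [ 1   -3  -5/7   -2  1/2 ]
  [ 0    0     1    0    0 ]
  [ 0    0  -4/7    0    0 ]
  [ 5  -15    -4  -10    2 ]
r4 := r4 − 5·r1
  [ 1  -3  -5/7  -2   1/2 ]
  [ 0   0     1   0     0 ]
  [ 0   0  -4/7   0     0 ]
  [ 0   0  -3/7   0  -1/2 ]
r3 := r3 + 4/7·r2
  [ 1  -3  -5/7  -2   1/2 ]
  [ 0   0     1   0     0 ]
  [ 0   0     0   0     0 ]
  [ 0   0  -3/7   0  -1/2 ]
r4 := r4 + 3/7·r2
  [ 1  -3  -5/7  -2   1/2 ]
  [ 0   0     1   0     0 ]
  [ 0   0     0   0     0 ]
  [ 0   0     0   0  -1/2 ]
r3 <-> r4
  [ 1  -3  -5/7  -2   1/2 ]
  [ 0   0     1   0     0 ]
  [ 0   0     0   0  -1/2 ]
  [ 0   0     0   0     0 ]
r3 := -2·r3
  [ 1  -3  -5/7  -2  1/2 ]
  [ 0   0     1   0    0 ]
  [ 0   0     0   0    1 ]
  [ 0   0     0   0    0 ]
r1 := r1 − 1/2·r3
  [ 1  -3  -5/7  -2  0 ]
  [ 0   0     1   0  0 ]
  [ 0   0     0   0  1 ]
  [ 0   0     0   0  0 ]
r1 := r1 + 5/7·r2
  [ 1  -3  0  -2  0 ]
  [ 0   0  1   0  0 ]
  [ 0   0  0   0  1 ]
  [ 0   0  0   0  0 ]
Pivot columns are the columns containing a leading 1.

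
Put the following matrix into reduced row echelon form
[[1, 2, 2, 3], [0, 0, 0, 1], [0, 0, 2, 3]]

[[1, 2, 0, 0], [0, 0, 1, 0], [0, 0, 0, 1]]

Swap R2 and R3.
  [ 1  2  2  3 ]
  [ 0  0  2  3 ]
  [ 0  0  0  1 ]
Multiply R2 by 1/2.
  [ 1  2  2    3 ]
  [ 0  0  1  3/2 ]
  [ 0  0  0    1 ]
Subtract 3/2 times R3 from R2.
  [ 1  2  2  3 ]
  [ 0  0  1  0 ]
  [ 0  0  0  1 ]
Subtract 3 times R3 from R1.
  [ 1  2  2  0 ]
  [ 0  0  1  0 ]
  [ 0  0  0  1 ]
Subtract 2 times R2 from R1.
  [ 1  2  0  0 ]
  [ 0  0  1  0 ]
  [ 0  0  0  1 ]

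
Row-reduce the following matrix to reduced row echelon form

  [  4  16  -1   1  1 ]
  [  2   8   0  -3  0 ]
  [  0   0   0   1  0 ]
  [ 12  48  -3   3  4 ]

[[1, 4, 0, 0, 0], [0, 0, 1, 0, 0], [0, 0, 0, 1, 0], [0, 0, 0, 0, 1]]

Multiply ρ1 by 1/4.
  [  1   4  -1/4  1/4  1/4 ]
  [  2   8     0   -3    0 ]
  [  0   0     0    1    0 ]
  [ 12  48    -3    3    4 ]
Subtract 2 times ρ1 from ρ2.
  [  1   4  -1/4   1/4   1/4 ]
  [  0   0   1/2  -7/2  -1/2 ]
  [  0   0     0     1     0 ]
  [ 12  48    -3     3     4 ]
Subtract 12 times ρ1 from ρ4.
  [ 1  4  -1/4   1/4   1/4 ]
  [ 0  0   1/2  -7/2  -1/2 ]
  [ 0  0     0     1     0 ]
  [ 0  0     0     0     1 ]
Multiply ρ2 by 2.
  [ 1  4  -1/4  1/4  1/4 ]
  [ 0  0     1   -7   -1 ]
  [ 0  0     0    1    0 ]
  [ 0  0     0    0    1 ]
Add ρ4 to ρ2.
  [ 1  4  -1/4  1/4  1/4 ]
  [ 0  0     1   -7    0 ]
  [ 0  0     0    1    0 ]
  [ 0  0     0    0    1 ]
Subtract 1/4 times ρ4 from ρ1.
  [ 1  4  -1/4  1/4  0 ]
  [ 0  0     1   -7  0 ]
  [ 0  0     0    1  0 ]
  [ 0  0     0    0  1 ]
Add 7 times ρ3 to ρ2.
  [ 1  4  -1/4  1/4  0 ]
  [ 0  0     1    0  0 ]
  [ 0  0     0    1  0 ]
  [ 0  0     0    0  1 ]
Subtract 1/4 times ρ3 from ρ1.
  [ 1  4  -1/4  0  0 ]
  [ 0  0     1  0  0 ]
  [ 0  0     0  1  0 ]
  [ 0  0     0  0  1 ]
Add 1/4 times ρ2 to ρ1.
  [ 1  4  0  0  0 ]
  [ 0  0  1  0  0 ]
  [ 0  0  0  1  0 ]
  [ 0  0  0  0  1 ]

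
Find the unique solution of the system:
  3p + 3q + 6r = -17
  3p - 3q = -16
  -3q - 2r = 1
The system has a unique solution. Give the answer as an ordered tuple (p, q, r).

(-6, -2/3, 1/2)

Form the augmented matrix and row-reduce:
  [ 3   3   6  |  -17 ]
  [ 3  -3   0  |  -16 ]
  [ 0  -3  -2  |    1 ]
r1 -> 1/3·r1
r2 -> r2 − 3·r1
r2 -> -1/6·r2
r3 -> r3 + 3·r2
r2 -> r2 − r3
r1 -> r1 − 2·r3
r1 -> r1 − r2
Reading off the last column: p = -6, q = -2/3, r = 1/2.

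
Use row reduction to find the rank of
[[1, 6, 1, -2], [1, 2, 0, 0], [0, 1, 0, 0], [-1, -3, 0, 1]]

rank = 4

Subtract R1 from R2.
Add R1 to R4.
Multiply R2 by -1/4.
Subtract R2 from R3.
Subtract 3 times R2 from R4.
Multiply R3 by -4.
Subtract 1/4 times R3 from R4.
Add 2 times R4 to R3.
Add 1/2 times R4 to R2.
Add 2 times R4 to R1.
Subtract 1/4 times R3 from R2.
Subtract R3 from R1.
Subtract 6 times R2 from R1.
The reduced form has 4 nonzero rows.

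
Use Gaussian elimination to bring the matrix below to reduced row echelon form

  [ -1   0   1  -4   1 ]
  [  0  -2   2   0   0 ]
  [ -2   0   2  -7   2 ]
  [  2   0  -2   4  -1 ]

[[1, 0, -1, 0, 0], [0, 1, -1, 0, 0], [0, 0, 0, 1, 0], [0, 0, 0, 0, 1]]

Multiply ρ1 by -1.
  [  1   0  -1   4  -1 ]
  [  0  -2   2   0   0 ]
  [ -2   0   2  -7   2 ]
  [  2   0  -2   4  -1 ]
Add 2 times ρ1 to ρ3.
  [ 1   0  -1  4  -1 ]
  [ 0  -2   2  0   0 ]
  [ 0   0   0  1   0 ]
  [ 2   0  -2  4  -1 ]
Subtract 2 times ρ1 from ρ4.
  [ 1   0  -1   4  -1 ]
  [ 0  -2   2   0   0 ]
  [ 0   0   0   1   0 ]
  [ 0   0   0  -4   1 ]
Multiply ρ2 by -1/2.
  [ 1  0  -1   4  -1 ]
  [ 0  1  -1   0   0 ]
  [ 0  0   0   1   0 ]
  [ 0  0   0  -4   1 ]
Add 4 times ρ3 to ρ4.
  [ 1  0  -1  4  -1 ]
  [ 0  1  -1  0   0 ]
  [ 0  0   0  1   0 ]
  [ 0  0   0  0   1 ]
Add ρ4 to ρ1.
  [ 1  0  -1  4  0 ]
  [ 0  1  -1  0  0 ]
  [ 0  0   0  1  0 ]
  [ 0  0   0  0  1 ]
Subtract 4 times ρ3 from ρ1.
  [ 1  0  -1  0  0 ]
  [ 0  1  -1  0  0 ]
  [ 0  0   0  1  0 ]
  [ 0  0   0  0  1 ]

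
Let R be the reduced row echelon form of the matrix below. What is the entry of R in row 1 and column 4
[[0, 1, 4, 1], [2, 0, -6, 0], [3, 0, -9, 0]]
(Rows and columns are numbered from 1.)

R1 <-> R2
R1 → 1/2·R1
R3 → R3 − 3·R1

0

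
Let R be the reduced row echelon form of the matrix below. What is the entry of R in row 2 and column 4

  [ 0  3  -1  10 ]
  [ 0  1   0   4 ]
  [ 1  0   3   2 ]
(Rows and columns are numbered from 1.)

4

Swap R1 and R3.
  [ 1  0   3   2 ]
  [ 0  1   0   4 ]
  [ 0  3  -1  10 ]
Subtract 3 times R2 from R3.
  [ 1  0   3   2 ]
  [ 0  1   0   4 ]
  [ 0  0  -1  -2 ]
Multiply R3 by -1.
  [ 1  0  3  2 ]
  [ 0  1  0  4 ]
  [ 0  0  1  2 ]
Subtract 3 times R3 from R1.
  [ 1  0  0  -4 ]
  [ 0  1  0   4 ]
  [ 0  0  1   2 ]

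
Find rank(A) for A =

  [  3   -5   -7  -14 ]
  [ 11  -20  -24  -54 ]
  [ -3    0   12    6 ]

rank = 2

ρ1 ← 1/3·ρ1
  [  1  -5/3  -7/3  -14/3 ]
  [ 11   -20   -24    -54 ]
  [ -3     0    12      6 ]
ρ2 ← ρ2 − 11·ρ1
  [  1  -5/3  -7/3  -14/3 ]
  [  0  -5/3   5/3   -8/3 ]
  [ -3     0    12      6 ]
ρ3 ← ρ3 + 3·ρ1
  [ 1  -5/3  -7/3  -14/3 ]
  [ 0  -5/3   5/3   -8/3 ]
  [ 0    -5     5     -8 ]
ρ2 ← -3/5·ρ2
  [ 1  -5/3  -7/3  -14/3 ]
  [ 0     1    -1    8/5 ]
  [ 0    -5     5     -8 ]
ρ3 ← ρ3 + 5·ρ2
  [ 1  -5/3  -7/3  -14/3 ]
  [ 0     1    -1    8/5 ]
  [ 0     0     0      0 ]
ρ1 ← ρ1 + 5/3·ρ2
  [ 1  0  -4   -2 ]
  [ 0  1  -1  8/5 ]
  [ 0  0   0    0 ]
The reduced form has 2 nonzero rows.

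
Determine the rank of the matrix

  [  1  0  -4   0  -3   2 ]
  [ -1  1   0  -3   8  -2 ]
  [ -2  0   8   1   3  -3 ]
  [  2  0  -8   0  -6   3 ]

rank = 4

R2 → R2 + R1
  [  1  0  -4   0  -3   2 ]
  [  0  1  -4  -3   5   0 ]
  [ -2  0   8   1   3  -3 ]
  [  2  0  -8   0  -6   3 ]
R3 → R3 + 2·R1
  [ 1  0  -4   0  -3  2 ]
  [ 0  1  -4  -3   5  0 ]
  [ 0  0   0   1  -3  1 ]
  [ 2  0  -8   0  -6  3 ]
R4 → R4 − 2·R1
  [ 1  0  -4   0  -3   2 ]
  [ 0  1  -4  -3   5   0 ]
  [ 0  0   0   1  -3   1 ]
  [ 0  0   0   0   0  -1 ]
R4 → -1·R4
  [ 1  0  -4   0  -3  2 ]
  [ 0  1  -4  -3   5  0 ]
  [ 0  0   0   1  -3  1 ]
  [ 0  0   0   0   0  1 ]
R3 → R3 − R4
  [ 1  0  -4   0  -3  2 ]
  [ 0  1  -4  -3   5  0 ]
  [ 0  0   0   1  -3  0 ]
  [ 0  0   0   0   0  1 ]
R1 → R1 − 2·R4
  [ 1  0  -4   0  -3  0 ]
  [ 0  1  -4  -3   5  0 ]
  [ 0  0   0   1  -3  0 ]
  [ 0  0   0   0   0  1 ]
R2 → R2 + 3·R3
  [ 1  0  -4  0  -3  0 ]
  [ 0  1  -4  0  -4  0 ]
  [ 0  0   0  1  -3  0 ]
  [ 0  0   0  0   0  1 ]
The reduced form has 4 nonzero rows.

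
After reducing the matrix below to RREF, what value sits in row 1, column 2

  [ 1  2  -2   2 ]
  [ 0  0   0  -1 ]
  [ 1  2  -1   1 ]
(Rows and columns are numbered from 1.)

2

Subtract R1 from R3.
  [ 1  2  -2   2 ]
  [ 0  0   0  -1 ]
  [ 0  0   1  -1 ]
Swap R2 and R3.
  [ 1  2  -2   2 ]
  [ 0  0   1  -1 ]
  [ 0  0   0  -1 ]
Multiply R3 by -1.
  [ 1  2  -2   2 ]
  [ 0  0   1  -1 ]
  [ 0  0   0   1 ]
Add R3 to R2.
  [ 1  2  -2  2 ]
  [ 0  0   1  0 ]
  [ 0  0   0  1 ]
Subtract 2 times R3 from R1.
  [ 1  2  -2  0 ]
  [ 0  0   1  0 ]
  [ 0  0   0  1 ]
Add 2 times R2 to R1.
  [ 1  2  0  0 ]
  [ 0  0  1  0 ]
  [ 0  0  0  1 ]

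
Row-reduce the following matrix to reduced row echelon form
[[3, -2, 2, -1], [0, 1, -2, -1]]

[[1, 0, -2/3, -1], [0, 1, -2, -1]]

r1 -> 1/3·r1
r1 -> r1 + 2/3·r2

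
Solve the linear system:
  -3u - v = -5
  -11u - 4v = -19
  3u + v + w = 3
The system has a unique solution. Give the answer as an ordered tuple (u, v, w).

Form the augmented matrix and row-reduce:
  [  -3  -1  0  |   -5 ]
  [ -11  -4  0  |  -19 ]
  [   3   1  1  |    3 ]
R1 -> -1/3·R1
  [   1  1/3  0  |  5/3 ]
  [ -11   -4  0  |  -19 ]
  [   3    1  1  |    3 ]
R2 -> R2 + 11·R1
  [ 1   1/3  0  |   5/3 ]
  [ 0  -1/3  0  |  -2/3 ]
  [ 3     1  1  |     3 ]
R3 -> R3 − 3·R1
  [ 1   1/3  0  |   5/3 ]
  [ 0  -1/3  0  |  -2/3 ]
  [ 0     0  1  |    -2 ]
R2 -> -3·R2
  [ 1  1/3  0  |  5/3 ]
  [ 0    1  0  |    2 ]
  [ 0    0  1  |   -2 ]
R1 -> R1 − 1/3·R2
  [ 1  0  0  |   1 ]
  [ 0  1  0  |   2 ]
  [ 0  0  1  |  -2 ]
Reading off the last column: u = 1, v = 2, w = -2.

(1, 2, -2)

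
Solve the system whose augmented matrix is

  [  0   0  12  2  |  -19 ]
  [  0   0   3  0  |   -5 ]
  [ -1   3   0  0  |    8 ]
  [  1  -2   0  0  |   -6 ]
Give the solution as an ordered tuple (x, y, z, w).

(-2, 2, -5/3, 1/2)

R1 <=> R3
  [ -1   3   0  0  |    8 ]
  [  0   0   3  0  |   -5 ]
  [  0   0  12  2  |  -19 ]
  [  1  -2   0  0  |   -6 ]
R1 -> -1·R1
  [ 1  -3   0  0  |   -8 ]
  [ 0   0   3  0  |   -5 ]
  [ 0   0  12  2  |  -19 ]
  [ 1  -2   0  0  |   -6 ]
R4 -> R4 − R1
  [ 1  -3   0  0  |   -8 ]
  [ 0   0   3  0  |   -5 ]
  [ 0   0  12  2  |  -19 ]
  [ 0   1   0  0  |    2 ]
R2 <=> R4
  [ 1  -3   0  0  |   -8 ]
  [ 0   1   0  0  |    2 ]
  [ 0   0  12  2  |  -19 ]
  [ 0   0   3  0  |   -5 ]
R3 -> 1/12·R3
  [ 1  -3  0    0  |      -8 ]
  [ 0   1  0    0  |       2 ]
  [ 0   0  1  1/6  |  -19/12 ]
  [ 0   0  3    0  |      -5 ]
R4 -> R4 − 3·R3
  [ 1  -3  0     0  |      -8 ]
  [ 0   1  0     0  |       2 ]
  [ 0   0  1   1/6  |  -19/12 ]
  [ 0   0  0  -1/2  |    -1/4 ]
R4 -> -2·R4
  [ 1  -3  0    0  |      -8 ]
  [ 0   1  0    0  |       2 ]
  [ 0   0  1  1/6  |  -19/12 ]
  [ 0   0  0    1  |     1/2 ]
R3 -> R3 − 1/6·R4
  [ 1  -3  0  0  |    -8 ]
  [ 0   1  0  0  |     2 ]
  [ 0   0  1  0  |  -5/3 ]
  [ 0   0  0  1  |   1/2 ]
R1 -> R1 + 3·R2
  [ 1  0  0  0  |    -2 ]
  [ 0  1  0  0  |     2 ]
  [ 0  0  1  0  |  -5/3 ]
  [ 0  0  0  1  |   1/2 ]
Reading off the last column: x = -2, y = 2, z = -5/3, w = 1/2.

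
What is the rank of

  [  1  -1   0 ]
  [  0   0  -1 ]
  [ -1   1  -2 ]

rank = 2

r3 ← r3 + r1
  [ 1  -1   0 ]
  [ 0   0  -1 ]
  [ 0   0  -2 ]
r2 ← -1·r2
  [ 1  -1   0 ]
  [ 0   0   1 ]
  [ 0   0  -2 ]
r3 ← r3 + 2·r2
  [ 1  -1  0 ]
  [ 0   0  1 ]
  [ 0   0  0 ]
The reduced form has 2 nonzero rows.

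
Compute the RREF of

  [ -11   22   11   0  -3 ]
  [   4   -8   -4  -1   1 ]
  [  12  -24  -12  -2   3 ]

[[1, -2, -1, 0, 0], [0, 0, 0, 1, 0], [0, 0, 0, 0, 1]]

Multiply R1 by -1/11.
  [  1   -2   -1   0  3/11 ]
  [  4   -8   -4  -1     1 ]
  [ 12  -24  -12  -2     3 ]
Subtract 4 times R1 from R2.
  [  1   -2   -1   0   3/11 ]
  [  0    0    0  -1  -1/11 ]
  [ 12  -24  -12  -2      3 ]
Subtract 12 times R1 from R3.
  [ 1  -2  -1   0   3/11 ]
  [ 0   0   0  -1  -1/11 ]
  [ 0   0   0  -2  -3/11 ]
Multiply R2 by -1.
  [ 1  -2  -1   0   3/11 ]
  [ 0   0   0   1   1/11 ]
  [ 0   0   0  -2  -3/11 ]
Add 2 times R2 to R3.
  [ 1  -2  -1  0   3/11 ]
  [ 0   0   0  1   1/11 ]
  [ 0   0   0  0  -1/11 ]
Multiply R3 by -11.
  [ 1  -2  -1  0  3/11 ]
  [ 0   0   0  1  1/11 ]
  [ 0   0   0  0     1 ]
Subtract 1/11 times R3 from R2.
  [ 1  -2  -1  0  3/11 ]
  [ 0   0   0  1     0 ]
  [ 0   0   0  0     1 ]
Subtract 3/11 times R3 from R1.
  [ 1  -2  -1  0  0 ]
  [ 0   0   0  1  0 ]
  [ 0   0   0  0  1 ]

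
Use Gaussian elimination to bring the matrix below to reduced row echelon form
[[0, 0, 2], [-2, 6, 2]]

R1 <-> R2
R1 := -1/2·R1
R2 := 1/2·R2
R1 := R1 + R2

[[1, -3, 0], [0, 0, 1]]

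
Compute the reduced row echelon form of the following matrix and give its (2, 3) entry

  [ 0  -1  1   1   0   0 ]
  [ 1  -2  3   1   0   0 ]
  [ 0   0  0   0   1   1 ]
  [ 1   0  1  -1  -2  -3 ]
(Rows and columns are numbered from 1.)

-1

ρ1 ↔ ρ2
  [ 1  -2  3   1   0   0 ]
  [ 0  -1  1   1   0   0 ]
  [ 0   0  0   0   1   1 ]
  [ 1   0  1  -1  -2  -3 ]
ρ4 → ρ4 − ρ1
  [ 1  -2   3   1   0   0 ]
  [ 0  -1   1   1   0   0 ]
  [ 0   0   0   0   1   1 ]
  [ 0   2  -2  -2  -2  -3 ]
ρ2 → -1·ρ2
  [ 1  -2   3   1   0   0 ]
  [ 0   1  -1  -1   0   0 ]
  [ 0   0   0   0   1   1 ]
  [ 0   2  -2  -2  -2  -3 ]
ρ4 → ρ4 − 2·ρ2
  [ 1  -2   3   1   0   0 ]
  [ 0   1  -1  -1   0   0 ]
  [ 0   0   0   0   1   1 ]
  [ 0   0   0   0  -2  -3 ]
ρ4 → ρ4 + 2·ρ3
  [ 1  -2   3   1  0   0 ]
  [ 0   1  -1  -1  0   0 ]
  [ 0   0   0   0  1   1 ]
  [ 0   0   0   0  0  -1 ]
ρ4 → -1·ρ4
  [ 1  -2   3   1  0  0 ]
  [ 0   1  -1  -1  0  0 ]
  [ 0   0   0   0  1  1 ]
  [ 0   0   0   0  0  1 ]
ρ3 → ρ3 − ρ4
  [ 1  -2   3   1  0  0 ]
  [ 0   1  -1  -1  0  0 ]
  [ 0   0   0   0  1  0 ]
  [ 0   0   0   0  0  1 ]
ρ1 → ρ1 + 2·ρ2
  [ 1  0   1  -1  0  0 ]
  [ 0  1  -1  -1  0  0 ]
  [ 0  0   0   0  1  0 ]
  [ 0  0   0   0  0  1 ]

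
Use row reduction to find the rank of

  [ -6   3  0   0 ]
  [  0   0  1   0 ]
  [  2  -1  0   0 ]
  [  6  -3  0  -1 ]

Multiply ρ1 by -1/6.
  [ 1  -1/2  0   0 ]
  [ 0     0  1   0 ]
  [ 2    -1  0   0 ]
  [ 6    -3  0  -1 ]
Subtract 2 times ρ1 from ρ3.
  [ 1  -1/2  0   0 ]
  [ 0     0  1   0 ]
  [ 0     0  0   0 ]
  [ 6    -3  0  -1 ]
Subtract 6 times ρ1 from ρ4.
  [ 1  -1/2  0   0 ]
  [ 0     0  1   0 ]
  [ 0     0  0   0 ]
  [ 0     0  0  -1 ]
Swap ρ3 and ρ4.
  [ 1  -1/2  0   0 ]
  [ 0     0  1   0 ]
  [ 0     0  0  -1 ]
  [ 0     0  0   0 ]
Multiply ρ3 by -1.
  [ 1  -1/2  0  0 ]
  [ 0     0  1  0 ]
  [ 0     0  0  1 ]
  [ 0     0  0  0 ]
The reduced form has 3 nonzero rows.

rank = 3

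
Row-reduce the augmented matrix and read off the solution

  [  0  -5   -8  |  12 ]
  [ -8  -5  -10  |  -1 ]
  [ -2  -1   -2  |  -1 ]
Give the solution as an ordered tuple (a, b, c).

(2, 0, -3/2)

R1 <-> R2
  [ -8  -5  -10  |  -1 ]
  [  0  -5   -8  |  12 ]
  [ -2  -1   -2  |  -1 ]
R1 := -1/8·R1
  [  1  5/8  5/4  |  1/8 ]
  [  0   -5   -8  |   12 ]
  [ -2   -1   -2  |   -1 ]
R3 := R3 + 2·R1
  [ 1  5/8  5/4  |   1/8 ]
  [ 0   -5   -8  |    12 ]
  [ 0  1/4  1/2  |  -3/4 ]
R2 := -1/5·R2
  [ 1  5/8  5/4  |    1/8 ]
  [ 0    1  8/5  |  -12/5 ]
  [ 0  1/4  1/2  |   -3/4 ]
R3 := R3 − 1/4·R2
  [ 1  5/8   5/4  |    1/8 ]
  [ 0    1   8/5  |  -12/5 ]
  [ 0    0  1/10  |  -3/20 ]
R3 := 10·R3
  [ 1  5/8  5/4  |    1/8 ]
  [ 0    1  8/5  |  -12/5 ]
  [ 0    0    1  |   -3/2 ]
R2 := R2 − 8/5·R3
  [ 1  5/8  5/4  |   1/8 ]
  [ 0    1    0  |     0 ]
  [ 0    0    1  |  -3/2 ]
R1 := R1 − 5/4·R3
  [ 1  5/8  0  |     2 ]
  [ 0    1  0  |     0 ]
  [ 0    0  1  |  -3/2 ]
R1 := R1 − 5/8·R2
  [ 1  0  0  |     2 ]
  [ 0  1  0  |     0 ]
  [ 0  0  1  |  -3/2 ]
Reading off the last column: a = 2, b = 0, c = -3/2.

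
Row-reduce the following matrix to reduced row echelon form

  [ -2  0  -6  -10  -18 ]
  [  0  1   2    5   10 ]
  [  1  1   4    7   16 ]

R1 -> -1/2·R1
  [ 1  0  3  5   9 ]
  [ 0  1  2  5  10 ]
  [ 1  1  4  7  16 ]
R3 -> R3 − R1
  [ 1  0  3  5   9 ]
  [ 0  1  2  5  10 ]
  [ 0  1  1  2   7 ]
R3 -> R3 − R2
  [ 1  0   3   5   9 ]
  [ 0  1   2   5  10 ]
  [ 0  0  -1  -3  -3 ]
R3 -> -1·R3
  [ 1  0  3  5   9 ]
  [ 0  1  2  5  10 ]
  [ 0  0  1  3   3 ]
R2 -> R2 − 2·R3
  [ 1  0  3   5  9 ]
  [ 0  1  0  -1  4 ]
  [ 0  0  1   3  3 ]
R1 -> R1 − 3·R3
  [ 1  0  0  -4  0 ]
  [ 0  1  0  -1  4 ]
  [ 0  0  1   3  3 ]

[[1, 0, 0, -4, 0], [0, 1, 0, -1, 4], [0, 0, 1, 3, 3]]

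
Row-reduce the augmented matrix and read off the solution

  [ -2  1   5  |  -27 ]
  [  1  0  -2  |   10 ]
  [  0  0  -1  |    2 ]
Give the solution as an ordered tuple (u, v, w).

(6, -5, -2)

r1 ← -1/2·r1
  [ 1  -1/2  -5/2  |  27/2 ]
  [ 1     0    -2  |    10 ]
  [ 0     0    -1  |     2 ]
r2 ← r2 − r1
  [ 1  -1/2  -5/2  |  27/2 ]
  [ 0   1/2   1/2  |  -7/2 ]
  [ 0     0    -1  |     2 ]
r2 ← 2·r2
  [ 1  -1/2  -5/2  |  27/2 ]
  [ 0     1     1  |    -7 ]
  [ 0     0    -1  |     2 ]
r3 ← -1·r3
  [ 1  -1/2  -5/2  |  27/2 ]
  [ 0     1     1  |    -7 ]
  [ 0     0     1  |    -2 ]
r2 ← r2 − r3
  [ 1  -1/2  -5/2  |  27/2 ]
  [ 0     1     0  |    -5 ]
  [ 0     0     1  |    -2 ]
r1 ← r1 + 5/2·r3
  [ 1  -1/2  0  |  17/2 ]
  [ 0     1  0  |    -5 ]
  [ 0     0  1  |    -2 ]
r1 ← r1 + 1/2·r2
  [ 1  0  0  |   6 ]
  [ 0  1  0  |  -5 ]
  [ 0  0  1  |  -2 ]
Reading off the last column: u = 6, v = -5, w = -2.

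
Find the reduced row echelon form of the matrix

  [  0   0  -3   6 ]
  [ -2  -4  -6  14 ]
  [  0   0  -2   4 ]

[[1, 2, 0, -1], [0, 0, 1, -2], [0, 0, 0, 0]]

Swap r1 and r2.
  [ -2  -4  -6  14 ]
  [  0   0  -3   6 ]
  [  0   0  -2   4 ]
Multiply r1 by -1/2.
  [ 1  2   3  -7 ]
  [ 0  0  -3   6 ]
  [ 0  0  -2   4 ]
Multiply r2 by -1/3.
  [ 1  2   3  -7 ]
  [ 0  0   1  -2 ]
  [ 0  0  -2   4 ]
Add 2 times r2 to r3.
  [ 1  2  3  -7 ]
  [ 0  0  1  -2 ]
  [ 0  0  0   0 ]
Subtract 3 times r2 from r1.
  [ 1  2  0  -1 ]
  [ 0  0  1  -2 ]
  [ 0  0  0   0 ]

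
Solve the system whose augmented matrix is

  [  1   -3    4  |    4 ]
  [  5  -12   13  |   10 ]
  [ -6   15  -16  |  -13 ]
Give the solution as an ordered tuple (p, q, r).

(-3, -1, 1)

R2 -> R2 − 5·R1
  [  1  -3    4  |    4 ]
  [  0   3   -7  |  -10 ]
  [ -6  15  -16  |  -13 ]
R3 -> R3 + 6·R1
  [ 1  -3   4  |    4 ]
  [ 0   3  -7  |  -10 ]
  [ 0  -3   8  |   11 ]
R2 -> 1/3·R2
  [ 1  -3     4  |      4 ]
  [ 0   1  -7/3  |  -10/3 ]
  [ 0  -3     8  |     11 ]
R3 -> R3 + 3·R2
  [ 1  -3     4  |      4 ]
  [ 0   1  -7/3  |  -10/3 ]
  [ 0   0     1  |      1 ]
R2 -> R2 + 7/3·R3
  [ 1  -3  4  |   4 ]
  [ 0   1  0  |  -1 ]
  [ 0   0  1  |   1 ]
R1 -> R1 − 4·R3
  [ 1  -3  0  |   0 ]
  [ 0   1  0  |  -1 ]
  [ 0   0  1  |   1 ]
R1 -> R1 + 3·R2
  [ 1  0  0  |  -3 ]
  [ 0  1  0  |  -1 ]
  [ 0  0  1  |   1 ]
Reading off the last column: p = -3, q = -1, r = 1.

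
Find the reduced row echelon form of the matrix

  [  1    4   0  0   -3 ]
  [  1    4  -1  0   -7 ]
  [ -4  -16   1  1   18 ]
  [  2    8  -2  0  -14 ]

Subtract ρ1 from ρ2.
  [  1    4   0  0   -3 ]
  [  0    0  -1  0   -4 ]
  [ -4  -16   1  1   18 ]
  [  2    8  -2  0  -14 ]
Add 4 times ρ1 to ρ3.
  [ 1  4   0  0   -3 ]
  [ 0  0  -1  0   -4 ]
  [ 0  0   1  1    6 ]
  [ 2  8  -2  0  -14 ]
Subtract 2 times ρ1 from ρ4.
  [ 1  4   0  0  -3 ]
  [ 0  0  -1  0  -4 ]
  [ 0  0   1  1   6 ]
  [ 0  0  -2  0  -8 ]
Multiply ρ2 by -1.
  [ 1  4   0  0  -3 ]
  [ 0  0   1  0   4 ]
  [ 0  0   1  1   6 ]
  [ 0  0  -2  0  -8 ]
Subtract ρ2 from ρ3.
  [ 1  4   0  0  -3 ]
  [ 0  0   1  0   4 ]
  [ 0  0   0  1   2 ]
  [ 0  0  -2  0  -8 ]
Add 2 times ρ2 to ρ4.
  [ 1  4  0  0  -3 ]
  [ 0  0  1  0   4 ]
  [ 0  0  0  1   2 ]
  [ 0  0  0  0   0 ]

[[1, 4, 0, 0, -3], [0, 0, 1, 0, 4], [0, 0, 0, 1, 2], [0, 0, 0, 0, 0]]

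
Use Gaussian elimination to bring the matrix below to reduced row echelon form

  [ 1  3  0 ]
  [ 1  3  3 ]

ρ2 ← ρ2 − ρ1
ρ2 ← 1/3·ρ2

[[1, 3, 0], [0, 0, 1]]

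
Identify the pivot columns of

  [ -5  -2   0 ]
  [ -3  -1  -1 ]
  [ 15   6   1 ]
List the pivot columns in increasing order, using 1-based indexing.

R1 → -1/5·R1
  [  1  2/5   0 ]
  [ -3   -1  -1 ]
  [ 15    6   1 ]
R2 → R2 + 3·R1
  [  1  2/5   0 ]
  [  0  1/5  -1 ]
  [ 15    6   1 ]
R3 → R3 − 15·R1
  [ 1  2/5   0 ]
  [ 0  1/5  -1 ]
  [ 0    0   1 ]
R2 → 5·R2
  [ 1  2/5   0 ]
  [ 0    1  -5 ]
  [ 0    0   1 ]
R2 → R2 + 5·R3
  [ 1  2/5  0 ]
  [ 0    1  0 ]
  [ 0    0  1 ]
R1 → R1 − 2/5·R2
  [ 1  0  0 ]
  [ 0  1  0 ]
  [ 0  0  1 ]
Pivot columns are the columns containing a leading 1.

1, 2, 3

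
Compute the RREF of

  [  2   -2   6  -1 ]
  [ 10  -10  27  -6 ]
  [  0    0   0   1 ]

r1 → 1/2·r1
  [  1   -1   3  -1/2 ]
  [ 10  -10  27    -6 ]
  [  0    0   0     1 ]
r2 → r2 − 10·r1
  [ 1  -1   3  -1/2 ]
  [ 0   0  -3    -1 ]
  [ 0   0   0     1 ]
r2 → -1/3·r2
  [ 1  -1  3  -1/2 ]
  [ 0   0  1   1/3 ]
  [ 0   0  0     1 ]
r2 → r2 − 1/3·r3
  [ 1  -1  3  -1/2 ]
  [ 0   0  1     0 ]
  [ 0   0  0     1 ]
r1 → r1 + 1/2·r3
  [ 1  -1  3  0 ]
  [ 0   0  1  0 ]
  [ 0   0  0  1 ]
r1 → r1 − 3·r2
  [ 1  -1  0  0 ]
  [ 0   0  1  0 ]
  [ 0   0  0  1 ]

[[1, -1, 0, 0], [0, 0, 1, 0], [0, 0, 0, 1]]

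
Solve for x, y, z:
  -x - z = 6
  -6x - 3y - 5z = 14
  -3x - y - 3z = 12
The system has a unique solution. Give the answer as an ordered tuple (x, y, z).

Form the augmented matrix and row-reduce:
  [ -1   0  -1  |   6 ]
  [ -6  -3  -5  |  14 ]
  [ -3  -1  -3  |  12 ]
R1 → -1·R1
  [  1   0   1  |  -6 ]
  [ -6  -3  -5  |  14 ]
  [ -3  -1  -3  |  12 ]
R2 → R2 + 6·R1
  [  1   0   1  |   -6 ]
  [  0  -3   1  |  -22 ]
  [ -3  -1  -3  |   12 ]
R3 → R3 + 3·R1
  [ 1   0  1  |   -6 ]
  [ 0  -3  1  |  -22 ]
  [ 0  -1  0  |   -6 ]
R2 → -1/3·R2
  [ 1   0     1  |    -6 ]
  [ 0   1  -1/3  |  22/3 ]
  [ 0  -1     0  |    -6 ]
R3 → R3 + R2
  [ 1  0     1  |    -6 ]
  [ 0  1  -1/3  |  22/3 ]
  [ 0  0  -1/3  |   4/3 ]
R3 → -3·R3
  [ 1  0     1  |    -6 ]
  [ 0  1  -1/3  |  22/3 ]
  [ 0  0     1  |    -4 ]
R2 → R2 + 1/3·R3
  [ 1  0  1  |  -6 ]
  [ 0  1  0  |   6 ]
  [ 0  0  1  |  -4 ]
R1 → R1 − R3
  [ 1  0  0  |  -2 ]
  [ 0  1  0  |   6 ]
  [ 0  0  1  |  -4 ]
Reading off the last column: x = -2, y = 6, z = -4.

(-2, 6, -4)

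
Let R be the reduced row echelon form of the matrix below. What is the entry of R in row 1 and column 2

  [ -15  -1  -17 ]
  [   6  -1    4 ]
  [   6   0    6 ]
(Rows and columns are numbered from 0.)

2

R1 := -1/15·R1
  [ 1  1/15  17/15 ]
  [ 6    -1      4 ]
  [ 6     0      6 ]
R2 := R2 − 6·R1
  [ 1  1/15  17/15 ]
  [ 0  -7/5  -14/5 ]
  [ 6     0      6 ]
R3 := R3 − 6·R1
  [ 1  1/15  17/15 ]
  [ 0  -7/5  -14/5 ]
  [ 0  -2/5   -4/5 ]
R2 := -5/7·R2
  [ 1  1/15  17/15 ]
  [ 0     1      2 ]
  [ 0  -2/5   -4/5 ]
R3 := R3 + 2/5·R2
  [ 1  1/15  17/15 ]
  [ 0     1      2 ]
  [ 0     0      0 ]
R1 := R1 − 1/15·R2
  [ 1  0  1 ]
  [ 0  1  2 ]
  [ 0  0  0 ]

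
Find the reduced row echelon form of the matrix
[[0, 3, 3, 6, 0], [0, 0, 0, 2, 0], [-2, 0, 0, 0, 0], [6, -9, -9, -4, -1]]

[[1, 0, 0, 0, 0], [0, 1, 1, 0, 0], [0, 0, 0, 1, 0], [0, 0, 0, 0, 1]]

r1 <-> r3
  [ -2   0   0   0   0 ]
  [  0   0   0   2   0 ]
  [  0   3   3   6   0 ]
  [  6  -9  -9  -4  -1 ]
r1 -> -1/2·r1
  [ 1   0   0   0   0 ]
  [ 0   0   0   2   0 ]
  [ 0   3   3   6   0 ]
  [ 6  -9  -9  -4  -1 ]
r4 -> r4 − 6·r1
  [ 1   0   0   0   0 ]
  [ 0   0   0   2   0 ]
  [ 0   3   3   6   0 ]
  [ 0  -9  -9  -4  -1 ]
r2 <-> r3
  [ 1   0   0   0   0 ]
  [ 0   3   3   6   0 ]
  [ 0   0   0   2   0 ]
  [ 0  -9  -9  -4  -1 ]
r2 -> 1/3·r2
  [ 1   0   0   0   0 ]
  [ 0   1   1   2   0 ]
  [ 0   0   0   2   0 ]
  [ 0  -9  -9  -4  -1 ]
r4 -> r4 + 9·r2
  [ 1  0  0   0   0 ]
  [ 0  1  1   2   0 ]
  [ 0  0  0   2   0 ]
  [ 0  0  0  14  -1 ]
r3 -> 1/2·r3
  [ 1  0  0   0   0 ]
  [ 0  1  1   2   0 ]
  [ 0  0  0   1   0 ]
  [ 0  0  0  14  -1 ]
r4 -> r4 − 14·r3
  [ 1  0  0  0   0 ]
  [ 0  1  1  2   0 ]
  [ 0  0  0  1   0 ]
  [ 0  0  0  0  -1 ]
r4 -> -1·r4
  [ 1  0  0  0  0 ]
  [ 0  1  1  2  0 ]
  [ 0  0  0  1  0 ]
  [ 0  0  0  0  1 ]
r2 -> r2 − 2·r3
  [ 1  0  0  0  0 ]
  [ 0  1  1  0  0 ]
  [ 0  0  0  1  0 ]
  [ 0  0  0  0  1 ]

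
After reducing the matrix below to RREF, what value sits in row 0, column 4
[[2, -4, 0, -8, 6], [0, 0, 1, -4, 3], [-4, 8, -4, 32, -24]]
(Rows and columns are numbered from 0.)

3

ρ1 := 1/2·ρ1
  [  1  -2   0  -4    3 ]
  [  0   0   1  -4    3 ]
  [ -4   8  -4  32  -24 ]
ρ3 := ρ3 + 4·ρ1
  [ 1  -2   0  -4    3 ]
  [ 0   0   1  -4    3 ]
  [ 0   0  -4  16  -12 ]
ρ3 := ρ3 + 4·ρ2
  [ 1  -2  0  -4  3 ]
  [ 0   0  1  -4  3 ]
  [ 0   0  0   0  0 ]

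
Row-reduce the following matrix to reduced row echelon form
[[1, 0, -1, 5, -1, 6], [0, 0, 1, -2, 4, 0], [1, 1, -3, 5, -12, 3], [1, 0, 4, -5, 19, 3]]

[[1, 0, 0, 3, 3, 0], [0, 1, 0, -4, -3, 0], [0, 0, 1, -2, 4, 0], [0, 0, 0, 0, 0, 1]]

Subtract ρ1 from ρ3.
  [ 1  0  -1   5   -1   6 ]
  [ 0  0   1  -2    4   0 ]
  [ 0  1  -2   0  -11  -3 ]
  [ 1  0   4  -5   19   3 ]
Subtract ρ1 from ρ4.
  [ 1  0  -1    5   -1   6 ]
  [ 0  0   1   -2    4   0 ]
  [ 0  1  -2    0  -11  -3 ]
  [ 0  0   5  -10   20  -3 ]
Swap ρ2 and ρ3.
  [ 1  0  -1    5   -1   6 ]
  [ 0  1  -2    0  -11  -3 ]
  [ 0  0   1   -2    4   0 ]
  [ 0  0   5  -10   20  -3 ]
Subtract 5 times ρ3 from ρ4.
  [ 1  0  -1   5   -1   6 ]
  [ 0  1  -2   0  -11  -3 ]
  [ 0  0   1  -2    4   0 ]
  [ 0  0   0   0    0  -3 ]
Multiply ρ4 by -1/3.
  [ 1  0  -1   5   -1   6 ]
  [ 0  1  -2   0  -11  -3 ]
  [ 0  0   1  -2    4   0 ]
  [ 0  0   0   0    0   1 ]
Add 3 times ρ4 to ρ2.
  [ 1  0  -1   5   -1  6 ]
  [ 0  1  -2   0  -11  0 ]
  [ 0  0   1  -2    4  0 ]
  [ 0  0   0   0    0  1 ]
Subtract 6 times ρ4 from ρ1.
  [ 1  0  -1   5   -1  0 ]
  [ 0  1  -2   0  -11  0 ]
  [ 0  0   1  -2    4  0 ]
  [ 0  0   0   0    0  1 ]
Add 2 times ρ3 to ρ2.
  [ 1  0  -1   5  -1  0 ]
  [ 0  1   0  -4  -3  0 ]
  [ 0  0   1  -2   4  0 ]
  [ 0  0   0   0   0  1 ]
Add ρ3 to ρ1.
  [ 1  0  0   3   3  0 ]
  [ 0  1  0  -4  -3  0 ]
  [ 0  0  1  -2   4  0 ]
  [ 0  0  0   0   0  1 ]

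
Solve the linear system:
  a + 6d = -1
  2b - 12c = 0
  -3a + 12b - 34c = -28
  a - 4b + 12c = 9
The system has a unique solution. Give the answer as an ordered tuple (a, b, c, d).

(3, -3, -1/2, -2/3)

Form the augmented matrix and row-reduce:
  [  1   0    0  6  |   -1 ]
  [  0   2  -12  0  |    0 ]
  [ -3  12  -34  0  |  -28 ]
  [  1  -4   12  0  |    9 ]
r3 := r3 + 3·r1
  [ 1   0    0   6  |   -1 ]
  [ 0   2  -12   0  |    0 ]
  [ 0  12  -34  18  |  -31 ]
  [ 1  -4   12   0  |    9 ]
r4 := r4 − r1
  [ 1   0    0   6  |   -1 ]
  [ 0   2  -12   0  |    0 ]
  [ 0  12  -34  18  |  -31 ]
  [ 0  -4   12  -6  |   10 ]
r2 := 1/2·r2
  [ 1   0    0   6  |   -1 ]
  [ 0   1   -6   0  |    0 ]
  [ 0  12  -34  18  |  -31 ]
  [ 0  -4   12  -6  |   10 ]
r3 := r3 − 12·r2
  [ 1   0   0   6  |   -1 ]
  [ 0   1  -6   0  |    0 ]
  [ 0   0  38  18  |  -31 ]
  [ 0  -4  12  -6  |   10 ]
r4 := r4 + 4·r2
  [ 1  0    0   6  |   -1 ]
  [ 0  1   -6   0  |    0 ]
  [ 0  0   38  18  |  -31 ]
  [ 0  0  -12  -6  |   10 ]
r3 := 1/38·r3
  [ 1  0    0     6  |      -1 ]
  [ 0  1   -6     0  |       0 ]
  [ 0  0    1  9/19  |  -31/38 ]
  [ 0  0  -12    -6  |      10 ]
r4 := r4 + 12·r3
  [ 1  0   0      6  |      -1 ]
  [ 0  1  -6      0  |       0 ]
  [ 0  0   1   9/19  |  -31/38 ]
  [ 0  0   0  -6/19  |    4/19 ]
r4 := -19/6·r4
  [ 1  0   0     6  |      -1 ]
  [ 0  1  -6     0  |       0 ]
  [ 0  0   1  9/19  |  -31/38 ]
  [ 0  0   0     1  |    -2/3 ]
r3 := r3 − 9/19·r4
  [ 1  0   0  6  |    -1 ]
  [ 0  1  -6  0  |     0 ]
  [ 0  0   1  0  |  -1/2 ]
  [ 0  0   0  1  |  -2/3 ]
r1 := r1 − 6·r4
  [ 1  0   0  0  |     3 ]
  [ 0  1  -6  0  |     0 ]
  [ 0  0   1  0  |  -1/2 ]
  [ 0  0   0  1  |  -2/3 ]
r2 := r2 + 6·r3
  [ 1  0  0  0  |     3 ]
  [ 0  1  0  0  |    -3 ]
  [ 0  0  1  0  |  -1/2 ]
  [ 0  0  0  1  |  -2/3 ]
Reading off the last column: a = 3, b = -3, c = -1/2, d = -2/3.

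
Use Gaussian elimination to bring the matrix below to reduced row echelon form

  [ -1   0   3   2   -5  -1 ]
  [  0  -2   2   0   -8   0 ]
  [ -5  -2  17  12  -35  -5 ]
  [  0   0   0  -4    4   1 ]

R1 → -1·R1
  [  1   0  -3  -2    5   1 ]
  [  0  -2   2   0   -8   0 ]
  [ -5  -2  17  12  -35  -5 ]
  [  0   0   0  -4    4   1 ]
R3 → R3 + 5·R1
  [ 1   0  -3  -2    5  1 ]
  [ 0  -2   2   0   -8  0 ]
  [ 0  -2   2   2  -10  0 ]
  [ 0   0   0  -4    4  1 ]
R2 → -1/2·R2
  [ 1   0  -3  -2    5  1 ]
  [ 0   1  -1   0    4  0 ]
  [ 0  -2   2   2  -10  0 ]
  [ 0   0   0  -4    4  1 ]
R3 → R3 + 2·R2
  [ 1  0  -3  -2   5  1 ]
  [ 0  1  -1   0   4  0 ]
  [ 0  0   0   2  -2  0 ]
  [ 0  0   0  -4   4  1 ]
R3 → 1/2·R3
  [ 1  0  -3  -2   5  1 ]
  [ 0  1  -1   0   4  0 ]
  [ 0  0   0   1  -1  0 ]
  [ 0  0   0  -4   4  1 ]
R4 → R4 + 4·R3
  [ 1  0  -3  -2   5  1 ]
  [ 0  1  -1   0   4  0 ]
  [ 0  0   0   1  -1  0 ]
  [ 0  0   0   0   0  1 ]
R1 → R1 − R4
  [ 1  0  -3  -2   5  0 ]
  [ 0  1  -1   0   4  0 ]
  [ 0  0   0   1  -1  0 ]
  [ 0  0   0   0   0  1 ]
R1 → R1 + 2·R3
  [ 1  0  -3  0   3  0 ]
  [ 0  1  -1  0   4  0 ]
  [ 0  0   0  1  -1  0 ]
  [ 0  0   0  0   0  1 ]

[[1, 0, -3, 0, 3, 0], [0, 1, -1, 0, 4, 0], [0, 0, 0, 1, -1, 0], [0, 0, 0, 0, 0, 1]]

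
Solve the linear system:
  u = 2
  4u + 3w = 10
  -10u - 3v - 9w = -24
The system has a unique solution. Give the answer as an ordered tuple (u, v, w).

(2, -2/3, 2/3)

Form the augmented matrix and row-reduce:
  [   1   0   0  |    2 ]
  [   4   0   3  |   10 ]
  [ -10  -3  -9  |  -24 ]
R2 → R2 − 4·R1
R3 → R3 + 10·R1
R2 <=> R3
R2 → -1/3·R2
R3 → 1/3·R3
R2 → R2 − 3·R3
Reading off the last column: u = 2, v = -2/3, w = 2/3.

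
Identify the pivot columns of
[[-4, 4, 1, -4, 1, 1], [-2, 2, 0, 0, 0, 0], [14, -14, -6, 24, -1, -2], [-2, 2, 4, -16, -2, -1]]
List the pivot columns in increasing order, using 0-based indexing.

0, 2, 4, 5

R1 -> -1/4·R1
  [  1   -1  -1/4    1  -1/4  -1/4 ]
  [ -2    2     0    0     0     0 ]
  [ 14  -14    -6   24    -1    -2 ]
  [ -2    2     4  -16    -2    -1 ]
R2 -> R2 + 2·R1
  [  1   -1  -1/4    1  -1/4  -1/4 ]
  [  0    0  -1/2    2  -1/2  -1/2 ]
  [ 14  -14    -6   24    -1    -2 ]
  [ -2    2     4  -16    -2    -1 ]
R3 -> R3 − 14·R1
  [  1  -1  -1/4    1  -1/4  -1/4 ]
  [  0   0  -1/2    2  -1/2  -1/2 ]
  [  0   0  -5/2   10   5/2   3/2 ]
  [ -2   2     4  -16    -2    -1 ]
R4 -> R4 + 2·R1
  [ 1  -1  -1/4    1  -1/4  -1/4 ]
  [ 0   0  -1/2    2  -1/2  -1/2 ]
  [ 0   0  -5/2   10   5/2   3/2 ]
  [ 0   0   7/2  -14  -5/2  -3/2 ]
R2 -> -2·R2
  [ 1  -1  -1/4    1  -1/4  -1/4 ]
  [ 0   0     1   -4     1     1 ]
  [ 0   0  -5/2   10   5/2   3/2 ]
  [ 0   0   7/2  -14  -5/2  -3/2 ]
R3 -> R3 + 5/2·R2
  [ 1  -1  -1/4    1  -1/4  -1/4 ]
  [ 0   0     1   -4     1     1 ]
  [ 0   0     0    0     5     4 ]
  [ 0   0   7/2  -14  -5/2  -3/2 ]
R4 -> R4 − 7/2·R2
  [ 1  -1  -1/4   1  -1/4  -1/4 ]
  [ 0   0     1  -4     1     1 ]
  [ 0   0     0   0     5     4 ]
  [ 0   0     0   0    -6    -5 ]
R3 -> 1/5·R3
  [ 1  -1  -1/4   1  -1/4  -1/4 ]
  [ 0   0     1  -4     1     1 ]
  [ 0   0     0   0     1   4/5 ]
  [ 0   0     0   0    -6    -5 ]
R4 -> R4 + 6·R3
  [ 1  -1  -1/4   1  -1/4  -1/4 ]
  [ 0   0     1  -4     1     1 ]
  [ 0   0     0   0     1   4/5 ]
  [ 0   0     0   0     0  -1/5 ]
R4 -> -5·R4
  [ 1  -1  -1/4   1  -1/4  -1/4 ]
  [ 0   0     1  -4     1     1 ]
  [ 0   0     0   0     1   4/5 ]
  [ 0   0     0   0     0     1 ]
R3 -> R3 − 4/5·R4
  [ 1  -1  -1/4   1  -1/4  -1/4 ]
  [ 0   0     1  -4     1     1 ]
  [ 0   0     0   0     1     0 ]
  [ 0   0     0   0     0     1 ]
R2 -> R2 − R4
  [ 1  -1  -1/4   1  -1/4  -1/4 ]
  [ 0   0     1  -4     1     0 ]
  [ 0   0     0   0     1     0 ]
  [ 0   0     0   0     0     1 ]
R1 -> R1 + 1/4·R4
  [ 1  -1  -1/4   1  -1/4  0 ]
  [ 0   0     1  -4     1  0 ]
  [ 0   0     0   0     1  0 ]
  [ 0   0     0   0     0  1 ]
R2 -> R2 − R3
  [ 1  -1  -1/4   1  -1/4  0 ]
  [ 0   0     1  -4     0  0 ]
  [ 0   0     0   0     1  0 ]
  [ 0   0     0   0     0  1 ]
R1 -> R1 + 1/4·R3
  [ 1  -1  -1/4   1  0  0 ]
  [ 0   0     1  -4  0  0 ]
  [ 0   0     0   0  1  0 ]
  [ 0   0     0   0  0  1 ]
R1 -> R1 + 1/4·R2
  [ 1  -1  0   0  0  0 ]
  [ 0   0  1  -4  0  0 ]
  [ 0   0  0   0  1  0 ]
  [ 0   0  0   0  0  1 ]
Pivot columns are the columns containing a leading 1.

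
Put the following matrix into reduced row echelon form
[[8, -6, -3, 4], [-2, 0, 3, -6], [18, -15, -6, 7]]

Multiply R1 by 1/8.
  [  1  -3/4  -3/8  1/2 ]
  [ -2     0     3   -6 ]
  [ 18   -15    -6    7 ]
Add 2 times R1 to R2.
  [  1  -3/4  -3/8  1/2 ]
  [  0  -3/2   9/4   -5 ]
  [ 18   -15    -6    7 ]
Subtract 18 times R1 from R3.
  [ 1  -3/4  -3/8  1/2 ]
  [ 0  -3/2   9/4   -5 ]
  [ 0  -3/2   3/4   -2 ]
Multiply R2 by -2/3.
  [ 1  -3/4  -3/8   1/2 ]
  [ 0     1  -3/2  10/3 ]
  [ 0  -3/2   3/4    -2 ]
Add 3/2 times R2 to R3.
  [ 1  -3/4  -3/8   1/2 ]
  [ 0     1  -3/2  10/3 ]
  [ 0     0  -3/2     3 ]
Multiply R3 by -2/3.
  [ 1  -3/4  -3/8   1/2 ]
  [ 0     1  -3/2  10/3 ]
  [ 0     0     1    -2 ]
Add 3/2 times R3 to R2.
  [ 1  -3/4  -3/8  1/2 ]
  [ 0     1     0  1/3 ]
  [ 0     0     1   -2 ]
Add 3/8 times R3 to R1.
  [ 1  -3/4  0  -1/4 ]
  [ 0     1  0   1/3 ]
  [ 0     0  1    -2 ]
Add 3/4 times R2 to R1.
  [ 1  0  0    0 ]
  [ 0  1  0  1/3 ]
  [ 0  0  1   -2 ]

[[1, 0, 0, 0], [0, 1, 0, 1/3], [0, 0, 1, -2]]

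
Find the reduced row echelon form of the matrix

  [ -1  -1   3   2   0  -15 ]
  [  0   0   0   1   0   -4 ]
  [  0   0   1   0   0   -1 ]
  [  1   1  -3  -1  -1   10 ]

[[1, 1, 0, 0, 0, 4], [0, 0, 1, 0, 0, -1], [0, 0, 0, 1, 0, -4], [0, 0, 0, 0, 1, 1]]

ρ1 → -1·ρ1
  [ 1  1  -3  -2   0  15 ]
  [ 0  0   0   1   0  -4 ]
  [ 0  0   1   0   0  -1 ]
  [ 1  1  -3  -1  -1  10 ]
ρ4 → ρ4 − ρ1
  [ 1  1  -3  -2   0  15 ]
  [ 0  0   0   1   0  -4 ]
  [ 0  0   1   0   0  -1 ]
  [ 0  0   0   1  -1  -5 ]
ρ2 <-> ρ3
  [ 1  1  -3  -2   0  15 ]
  [ 0  0   1   0   0  -1 ]
  [ 0  0   0   1   0  -4 ]
  [ 0  0   0   1  -1  -5 ]
ρ4 → ρ4 − ρ3
  [ 1  1  -3  -2   0  15 ]
  [ 0  0   1   0   0  -1 ]
  [ 0  0   0   1   0  -4 ]
  [ 0  0   0   0  -1  -1 ]
ρ4 → -1·ρ4
  [ 1  1  -3  -2  0  15 ]
  [ 0  0   1   0  0  -1 ]
  [ 0  0   0   1  0  -4 ]
  [ 0  0   0   0  1   1 ]
ρ1 → ρ1 + 2·ρ3
  [ 1  1  -3  0  0   7 ]
  [ 0  0   1  0  0  -1 ]
  [ 0  0   0  1  0  -4 ]
  [ 0  0   0  0  1   1 ]
ρ1 → ρ1 + 3·ρ2
  [ 1  1  0  0  0   4 ]
  [ 0  0  1  0  0  -1 ]
  [ 0  0  0  1  0  -4 ]
  [ 0  0  0  0  1   1 ]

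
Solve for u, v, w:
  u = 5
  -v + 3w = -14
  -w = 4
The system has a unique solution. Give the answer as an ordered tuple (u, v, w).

(5, 2, -4)

Form the augmented matrix and row-reduce:
  [ 1   0   0  |    5 ]
  [ 0  -1   3  |  -14 ]
  [ 0   0  -1  |    4 ]
Multiply ρ2 by -1.
  [ 1  0   0  |   5 ]
  [ 0  1  -3  |  14 ]
  [ 0  0  -1  |   4 ]
Multiply ρ3 by -1.
  [ 1  0   0  |   5 ]
  [ 0  1  -3  |  14 ]
  [ 0  0   1  |  -4 ]
Add 3 times ρ3 to ρ2.
  [ 1  0  0  |   5 ]
  [ 0  1  0  |   2 ]
  [ 0  0  1  |  -4 ]
Reading off the last column: u = 5, v = 2, w = -4.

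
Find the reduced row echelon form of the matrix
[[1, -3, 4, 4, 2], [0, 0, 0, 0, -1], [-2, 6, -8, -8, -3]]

Add 2 times R1 to R3.
  [ 1  -3  4  4   2 ]
  [ 0   0  0  0  -1 ]
  [ 0   0  0  0   1 ]
Multiply R2 by -1.
  [ 1  -3  4  4  2 ]
  [ 0   0  0  0  1 ]
  [ 0   0  0  0  1 ]
Subtract R2 from R3.
  [ 1  -3  4  4  2 ]
  [ 0   0  0  0  1 ]
  [ 0   0  0  0  0 ]
Subtract 2 times R2 from R1.
  [ 1  -3  4  4  0 ]
  [ 0   0  0  0  1 ]
  [ 0   0  0  0  0 ]

[[1, -3, 4, 4, 0], [0, 0, 0, 0, 1], [0, 0, 0, 0, 0]]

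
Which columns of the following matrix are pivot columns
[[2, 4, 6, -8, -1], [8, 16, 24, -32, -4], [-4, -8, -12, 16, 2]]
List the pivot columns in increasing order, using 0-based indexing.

0

Multiply ρ1 by 1/2.
Subtract 8 times ρ1 from ρ2.
Add 4 times ρ1 to ρ3.
Pivot columns are the columns containing a leading 1.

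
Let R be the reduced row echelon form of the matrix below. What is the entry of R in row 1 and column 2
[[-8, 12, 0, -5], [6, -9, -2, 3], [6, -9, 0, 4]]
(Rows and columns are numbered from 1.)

R1 -> -1/8·R1
  [ 1  -3/2   0  5/8 ]
  [ 6    -9  -2    3 ]
  [ 6    -9   0    4 ]
R2 -> R2 − 6·R1
  [ 1  -3/2   0   5/8 ]
  [ 0     0  -2  -3/4 ]
  [ 6    -9   0     4 ]
R3 -> R3 − 6·R1
  [ 1  -3/2   0   5/8 ]
  [ 0     0  -2  -3/4 ]
  [ 0     0   0   1/4 ]
R2 -> -1/2·R2
  [ 1  -3/2  0  5/8 ]
  [ 0     0  1  3/8 ]
  [ 0     0  0  1/4 ]
R3 -> 4·R3
  [ 1  -3/2  0  5/8 ]
  [ 0     0  1  3/8 ]
  [ 0     0  0    1 ]
R2 -> R2 − 3/8·R3
  [ 1  -3/2  0  5/8 ]
  [ 0     0  1    0 ]
  [ 0     0  0    1 ]
R1 -> R1 − 5/8·R3
  [ 1  -3/2  0  0 ]
  [ 0     0  1  0 ]
  [ 0     0  0  1 ]

-3/2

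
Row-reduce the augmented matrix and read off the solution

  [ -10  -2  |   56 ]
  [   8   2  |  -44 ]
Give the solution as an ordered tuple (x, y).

(-6, 2)

ρ1 -> -1/10·ρ1
  [ 1  1/5  |  -28/5 ]
  [ 8    2  |    -44 ]
ρ2 -> ρ2 − 8·ρ1
  [ 1  1/5  |  -28/5 ]
  [ 0  2/5  |    4/5 ]
ρ2 -> 5/2·ρ2
  [ 1  1/5  |  -28/5 ]
  [ 0    1  |      2 ]
ρ1 -> ρ1 − 1/5·ρ2
  [ 1  0  |  -6 ]
  [ 0  1  |   2 ]
Reading off the last column: x = -6, y = 2.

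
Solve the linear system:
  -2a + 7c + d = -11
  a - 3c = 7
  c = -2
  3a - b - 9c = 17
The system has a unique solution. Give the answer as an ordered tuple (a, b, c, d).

Form the augmented matrix and row-reduce:
  [ -2   0   7  1  |  -11 ]
  [  1   0  -3  0  |    7 ]
  [  0   0   1  0  |   -2 ]
  [  3  -1  -9  0  |   17 ]
r1 := -1/2·r1
r2 := r2 − r1
r4 := r4 − 3·r1
r2 ↔ r4
r2 := -1·r2
r4 := r4 − 1/2·r3
r4 := 2·r4
r2 := r2 + 3/2·r4
r1 := r1 + 1/2·r4
r2 := r2 + 3/2·r3
r1 := r1 + 7/2·r3
Reading off the last column: a = 1, b = 4, c = -2, d = 5.

(1, 4, -2, 5)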